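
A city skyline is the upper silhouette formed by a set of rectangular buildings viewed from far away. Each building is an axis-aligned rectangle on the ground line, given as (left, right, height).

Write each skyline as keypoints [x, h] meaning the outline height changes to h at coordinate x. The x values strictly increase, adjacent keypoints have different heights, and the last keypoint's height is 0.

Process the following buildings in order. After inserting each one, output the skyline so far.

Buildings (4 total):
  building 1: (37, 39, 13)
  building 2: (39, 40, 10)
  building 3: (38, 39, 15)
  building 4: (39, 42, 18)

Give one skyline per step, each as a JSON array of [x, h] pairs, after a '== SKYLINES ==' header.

== SKYLINES ==
[[37,13],[39,0]]
[[37,13],[39,10],[40,0]]
[[37,13],[38,15],[39,10],[40,0]]
[[37,13],[38,15],[39,18],[42,0]]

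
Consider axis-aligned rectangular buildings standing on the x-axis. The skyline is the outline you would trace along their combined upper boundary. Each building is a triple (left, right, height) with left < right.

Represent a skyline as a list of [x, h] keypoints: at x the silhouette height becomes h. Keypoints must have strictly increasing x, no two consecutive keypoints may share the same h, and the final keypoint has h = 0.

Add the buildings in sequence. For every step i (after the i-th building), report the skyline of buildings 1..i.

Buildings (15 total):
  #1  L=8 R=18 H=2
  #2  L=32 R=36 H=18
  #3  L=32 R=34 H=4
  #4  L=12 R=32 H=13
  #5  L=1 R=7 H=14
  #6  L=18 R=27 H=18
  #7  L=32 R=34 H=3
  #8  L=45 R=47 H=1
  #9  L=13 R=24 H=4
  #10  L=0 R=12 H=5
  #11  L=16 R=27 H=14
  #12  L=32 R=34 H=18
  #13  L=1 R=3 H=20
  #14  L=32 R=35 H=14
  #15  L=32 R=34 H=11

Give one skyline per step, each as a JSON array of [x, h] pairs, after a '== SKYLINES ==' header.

== SKYLINES ==
[[8,2],[18,0]]
[[8,2],[18,0],[32,18],[36,0]]
[[8,2],[18,0],[32,18],[36,0]]
[[8,2],[12,13],[32,18],[36,0]]
[[1,14],[7,0],[8,2],[12,13],[32,18],[36,0]]
[[1,14],[7,0],[8,2],[12,13],[18,18],[27,13],[32,18],[36,0]]
[[1,14],[7,0],[8,2],[12,13],[18,18],[27,13],[32,18],[36,0]]
[[1,14],[7,0],[8,2],[12,13],[18,18],[27,13],[32,18],[36,0],[45,1],[47,0]]
[[1,14],[7,0],[8,2],[12,13],[18,18],[27,13],[32,18],[36,0],[45,1],[47,0]]
[[0,5],[1,14],[7,5],[12,13],[18,18],[27,13],[32,18],[36,0],[45,1],[47,0]]
[[0,5],[1,14],[7,5],[12,13],[16,14],[18,18],[27,13],[32,18],[36,0],[45,1],[47,0]]
[[0,5],[1,14],[7,5],[12,13],[16,14],[18,18],[27,13],[32,18],[36,0],[45,1],[47,0]]
[[0,5],[1,20],[3,14],[7,5],[12,13],[16,14],[18,18],[27,13],[32,18],[36,0],[45,1],[47,0]]
[[0,5],[1,20],[3,14],[7,5],[12,13],[16,14],[18,18],[27,13],[32,18],[36,0],[45,1],[47,0]]
[[0,5],[1,20],[3,14],[7,5],[12,13],[16,14],[18,18],[27,13],[32,18],[36,0],[45,1],[47,0]]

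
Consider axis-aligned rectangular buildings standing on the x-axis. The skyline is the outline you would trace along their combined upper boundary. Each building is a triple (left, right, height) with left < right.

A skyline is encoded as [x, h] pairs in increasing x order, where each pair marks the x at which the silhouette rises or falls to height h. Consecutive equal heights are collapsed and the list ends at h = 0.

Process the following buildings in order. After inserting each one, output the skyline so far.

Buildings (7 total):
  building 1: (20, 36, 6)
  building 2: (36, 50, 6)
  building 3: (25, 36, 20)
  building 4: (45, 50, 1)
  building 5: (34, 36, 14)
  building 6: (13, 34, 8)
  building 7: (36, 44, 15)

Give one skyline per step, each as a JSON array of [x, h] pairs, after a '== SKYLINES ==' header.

== SKYLINES ==
[[20,6],[36,0]]
[[20,6],[50,0]]
[[20,6],[25,20],[36,6],[50,0]]
[[20,6],[25,20],[36,6],[50,0]]
[[20,6],[25,20],[36,6],[50,0]]
[[13,8],[25,20],[36,6],[50,0]]
[[13,8],[25,20],[36,15],[44,6],[50,0]]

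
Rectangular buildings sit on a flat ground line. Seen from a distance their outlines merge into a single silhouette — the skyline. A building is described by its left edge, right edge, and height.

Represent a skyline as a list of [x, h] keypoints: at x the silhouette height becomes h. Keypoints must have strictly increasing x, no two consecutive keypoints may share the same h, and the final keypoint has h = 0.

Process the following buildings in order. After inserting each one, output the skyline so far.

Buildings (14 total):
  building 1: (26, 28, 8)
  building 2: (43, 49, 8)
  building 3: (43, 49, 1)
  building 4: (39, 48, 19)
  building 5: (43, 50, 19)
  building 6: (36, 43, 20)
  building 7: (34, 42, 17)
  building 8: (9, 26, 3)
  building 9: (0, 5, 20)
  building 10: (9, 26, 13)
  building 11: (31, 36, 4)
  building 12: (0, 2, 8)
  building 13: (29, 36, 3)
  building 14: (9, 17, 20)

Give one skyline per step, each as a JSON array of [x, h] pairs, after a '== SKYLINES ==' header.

== SKYLINES ==
[[26,8],[28,0]]
[[26,8],[28,0],[43,8],[49,0]]
[[26,8],[28,0],[43,8],[49,0]]
[[26,8],[28,0],[39,19],[48,8],[49,0]]
[[26,8],[28,0],[39,19],[50,0]]
[[26,8],[28,0],[36,20],[43,19],[50,0]]
[[26,8],[28,0],[34,17],[36,20],[43,19],[50,0]]
[[9,3],[26,8],[28,0],[34,17],[36,20],[43,19],[50,0]]
[[0,20],[5,0],[9,3],[26,8],[28,0],[34,17],[36,20],[43,19],[50,0]]
[[0,20],[5,0],[9,13],[26,8],[28,0],[34,17],[36,20],[43,19],[50,0]]
[[0,20],[5,0],[9,13],[26,8],[28,0],[31,4],[34,17],[36,20],[43,19],[50,0]]
[[0,20],[5,0],[9,13],[26,8],[28,0],[31,4],[34,17],[36,20],[43,19],[50,0]]
[[0,20],[5,0],[9,13],[26,8],[28,0],[29,3],[31,4],[34,17],[36,20],[43,19],[50,0]]
[[0,20],[5,0],[9,20],[17,13],[26,8],[28,0],[29,3],[31,4],[34,17],[36,20],[43,19],[50,0]]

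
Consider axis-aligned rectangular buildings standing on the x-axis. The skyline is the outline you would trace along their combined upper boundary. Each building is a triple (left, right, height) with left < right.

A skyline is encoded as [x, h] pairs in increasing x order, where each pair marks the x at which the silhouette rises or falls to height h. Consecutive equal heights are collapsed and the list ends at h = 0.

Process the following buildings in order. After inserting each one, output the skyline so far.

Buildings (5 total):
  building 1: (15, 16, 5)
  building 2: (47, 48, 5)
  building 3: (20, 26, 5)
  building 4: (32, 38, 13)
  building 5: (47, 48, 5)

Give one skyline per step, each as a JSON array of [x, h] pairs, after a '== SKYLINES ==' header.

== SKYLINES ==
[[15,5],[16,0]]
[[15,5],[16,0],[47,5],[48,0]]
[[15,5],[16,0],[20,5],[26,0],[47,5],[48,0]]
[[15,5],[16,0],[20,5],[26,0],[32,13],[38,0],[47,5],[48,0]]
[[15,5],[16,0],[20,5],[26,0],[32,13],[38,0],[47,5],[48,0]]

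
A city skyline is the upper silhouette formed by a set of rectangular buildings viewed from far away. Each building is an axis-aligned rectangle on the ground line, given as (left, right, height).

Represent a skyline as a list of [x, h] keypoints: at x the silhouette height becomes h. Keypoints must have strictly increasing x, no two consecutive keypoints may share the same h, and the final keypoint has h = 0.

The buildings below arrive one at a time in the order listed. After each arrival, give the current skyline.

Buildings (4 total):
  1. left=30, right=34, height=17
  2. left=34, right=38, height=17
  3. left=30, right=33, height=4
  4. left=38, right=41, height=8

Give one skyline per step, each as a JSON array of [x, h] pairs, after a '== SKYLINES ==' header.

== SKYLINES ==
[[30,17],[34,0]]
[[30,17],[38,0]]
[[30,17],[38,0]]
[[30,17],[38,8],[41,0]]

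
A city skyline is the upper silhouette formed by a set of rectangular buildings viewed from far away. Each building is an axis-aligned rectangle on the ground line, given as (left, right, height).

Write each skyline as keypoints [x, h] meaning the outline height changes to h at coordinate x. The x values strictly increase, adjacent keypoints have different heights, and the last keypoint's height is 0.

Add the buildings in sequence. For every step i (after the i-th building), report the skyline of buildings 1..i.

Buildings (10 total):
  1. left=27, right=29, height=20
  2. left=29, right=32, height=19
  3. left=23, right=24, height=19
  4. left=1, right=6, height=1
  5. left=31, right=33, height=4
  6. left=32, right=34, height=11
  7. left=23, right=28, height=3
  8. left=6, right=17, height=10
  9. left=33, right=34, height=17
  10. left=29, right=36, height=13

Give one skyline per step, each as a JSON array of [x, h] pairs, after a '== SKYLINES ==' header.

== SKYLINES ==
[[27,20],[29,0]]
[[27,20],[29,19],[32,0]]
[[23,19],[24,0],[27,20],[29,19],[32,0]]
[[1,1],[6,0],[23,19],[24,0],[27,20],[29,19],[32,0]]
[[1,1],[6,0],[23,19],[24,0],[27,20],[29,19],[32,4],[33,0]]
[[1,1],[6,0],[23,19],[24,0],[27,20],[29,19],[32,11],[34,0]]
[[1,1],[6,0],[23,19],[24,3],[27,20],[29,19],[32,11],[34,0]]
[[1,1],[6,10],[17,0],[23,19],[24,3],[27,20],[29,19],[32,11],[34,0]]
[[1,1],[6,10],[17,0],[23,19],[24,3],[27,20],[29,19],[32,11],[33,17],[34,0]]
[[1,1],[6,10],[17,0],[23,19],[24,3],[27,20],[29,19],[32,13],[33,17],[34,13],[36,0]]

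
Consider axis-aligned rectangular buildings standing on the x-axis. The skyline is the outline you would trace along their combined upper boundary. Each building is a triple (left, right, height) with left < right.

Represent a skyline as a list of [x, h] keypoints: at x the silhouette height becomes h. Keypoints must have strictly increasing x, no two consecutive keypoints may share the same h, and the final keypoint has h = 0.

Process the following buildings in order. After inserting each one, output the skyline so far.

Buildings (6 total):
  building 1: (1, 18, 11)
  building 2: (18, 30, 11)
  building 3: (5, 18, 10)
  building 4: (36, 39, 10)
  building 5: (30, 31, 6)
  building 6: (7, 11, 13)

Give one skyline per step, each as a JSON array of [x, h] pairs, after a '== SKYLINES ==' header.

== SKYLINES ==
[[1,11],[18,0]]
[[1,11],[30,0]]
[[1,11],[30,0]]
[[1,11],[30,0],[36,10],[39,0]]
[[1,11],[30,6],[31,0],[36,10],[39,0]]
[[1,11],[7,13],[11,11],[30,6],[31,0],[36,10],[39,0]]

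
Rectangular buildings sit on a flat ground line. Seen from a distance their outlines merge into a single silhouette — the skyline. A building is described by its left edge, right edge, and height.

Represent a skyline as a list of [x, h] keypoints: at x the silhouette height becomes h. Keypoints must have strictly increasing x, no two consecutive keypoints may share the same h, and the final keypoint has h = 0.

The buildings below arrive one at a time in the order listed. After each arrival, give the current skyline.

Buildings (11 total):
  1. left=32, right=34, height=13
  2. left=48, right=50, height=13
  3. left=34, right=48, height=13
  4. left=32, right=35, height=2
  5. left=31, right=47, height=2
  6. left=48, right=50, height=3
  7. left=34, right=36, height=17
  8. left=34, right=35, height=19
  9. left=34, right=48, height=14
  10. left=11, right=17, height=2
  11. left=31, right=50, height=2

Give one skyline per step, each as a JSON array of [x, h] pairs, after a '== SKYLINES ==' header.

== SKYLINES ==
[[32,13],[34,0]]
[[32,13],[34,0],[48,13],[50,0]]
[[32,13],[50,0]]
[[32,13],[50,0]]
[[31,2],[32,13],[50,0]]
[[31,2],[32,13],[50,0]]
[[31,2],[32,13],[34,17],[36,13],[50,0]]
[[31,2],[32,13],[34,19],[35,17],[36,13],[50,0]]
[[31,2],[32,13],[34,19],[35,17],[36,14],[48,13],[50,0]]
[[11,2],[17,0],[31,2],[32,13],[34,19],[35,17],[36,14],[48,13],[50,0]]
[[11,2],[17,0],[31,2],[32,13],[34,19],[35,17],[36,14],[48,13],[50,0]]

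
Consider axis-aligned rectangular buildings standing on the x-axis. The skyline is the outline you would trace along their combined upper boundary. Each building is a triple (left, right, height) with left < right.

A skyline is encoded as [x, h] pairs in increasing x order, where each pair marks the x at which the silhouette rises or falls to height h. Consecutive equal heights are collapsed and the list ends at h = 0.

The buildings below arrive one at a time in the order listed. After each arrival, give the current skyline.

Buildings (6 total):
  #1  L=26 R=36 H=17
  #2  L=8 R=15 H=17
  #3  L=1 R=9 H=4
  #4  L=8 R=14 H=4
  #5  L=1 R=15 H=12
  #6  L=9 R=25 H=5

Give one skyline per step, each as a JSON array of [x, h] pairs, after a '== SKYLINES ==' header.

== SKYLINES ==
[[26,17],[36,0]]
[[8,17],[15,0],[26,17],[36,0]]
[[1,4],[8,17],[15,0],[26,17],[36,0]]
[[1,4],[8,17],[15,0],[26,17],[36,0]]
[[1,12],[8,17],[15,0],[26,17],[36,0]]
[[1,12],[8,17],[15,5],[25,0],[26,17],[36,0]]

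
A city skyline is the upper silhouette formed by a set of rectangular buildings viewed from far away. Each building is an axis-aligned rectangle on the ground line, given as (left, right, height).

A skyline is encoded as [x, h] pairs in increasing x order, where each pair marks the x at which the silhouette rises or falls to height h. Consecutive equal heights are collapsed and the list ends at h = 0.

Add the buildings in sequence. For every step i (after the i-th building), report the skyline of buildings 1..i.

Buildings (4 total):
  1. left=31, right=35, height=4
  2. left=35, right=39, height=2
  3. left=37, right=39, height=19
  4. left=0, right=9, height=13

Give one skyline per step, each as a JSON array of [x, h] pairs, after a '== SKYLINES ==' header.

== SKYLINES ==
[[31,4],[35,0]]
[[31,4],[35,2],[39,0]]
[[31,4],[35,2],[37,19],[39,0]]
[[0,13],[9,0],[31,4],[35,2],[37,19],[39,0]]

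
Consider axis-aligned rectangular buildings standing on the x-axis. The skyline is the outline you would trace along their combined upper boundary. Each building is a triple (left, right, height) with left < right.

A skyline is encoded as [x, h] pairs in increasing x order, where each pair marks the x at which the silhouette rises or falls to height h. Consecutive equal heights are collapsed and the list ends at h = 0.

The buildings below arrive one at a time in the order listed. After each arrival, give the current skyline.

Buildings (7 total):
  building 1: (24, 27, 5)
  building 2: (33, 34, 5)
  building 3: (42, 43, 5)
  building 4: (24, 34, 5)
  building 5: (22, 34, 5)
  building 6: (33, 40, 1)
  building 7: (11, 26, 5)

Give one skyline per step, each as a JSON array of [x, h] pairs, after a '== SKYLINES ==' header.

== SKYLINES ==
[[24,5],[27,0]]
[[24,5],[27,0],[33,5],[34,0]]
[[24,5],[27,0],[33,5],[34,0],[42,5],[43,0]]
[[24,5],[34,0],[42,5],[43,0]]
[[22,5],[34,0],[42,5],[43,0]]
[[22,5],[34,1],[40,0],[42,5],[43,0]]
[[11,5],[34,1],[40,0],[42,5],[43,0]]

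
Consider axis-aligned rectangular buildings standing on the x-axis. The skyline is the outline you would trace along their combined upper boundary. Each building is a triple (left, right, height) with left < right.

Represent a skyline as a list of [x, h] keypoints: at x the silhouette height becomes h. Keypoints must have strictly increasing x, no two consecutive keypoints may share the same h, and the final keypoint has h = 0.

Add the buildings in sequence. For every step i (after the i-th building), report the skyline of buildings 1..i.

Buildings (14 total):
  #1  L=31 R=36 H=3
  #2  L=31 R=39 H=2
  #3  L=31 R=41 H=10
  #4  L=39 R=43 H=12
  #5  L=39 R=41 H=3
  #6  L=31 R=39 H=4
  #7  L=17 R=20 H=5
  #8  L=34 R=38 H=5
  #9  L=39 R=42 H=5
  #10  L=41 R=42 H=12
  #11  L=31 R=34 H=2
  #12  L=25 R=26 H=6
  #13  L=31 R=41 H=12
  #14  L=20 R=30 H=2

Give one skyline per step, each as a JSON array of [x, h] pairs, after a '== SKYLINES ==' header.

== SKYLINES ==
[[31,3],[36,0]]
[[31,3],[36,2],[39,0]]
[[31,10],[41,0]]
[[31,10],[39,12],[43,0]]
[[31,10],[39,12],[43,0]]
[[31,10],[39,12],[43,0]]
[[17,5],[20,0],[31,10],[39,12],[43,0]]
[[17,5],[20,0],[31,10],[39,12],[43,0]]
[[17,5],[20,0],[31,10],[39,12],[43,0]]
[[17,5],[20,0],[31,10],[39,12],[43,0]]
[[17,5],[20,0],[31,10],[39,12],[43,0]]
[[17,5],[20,0],[25,6],[26,0],[31,10],[39,12],[43,0]]
[[17,5],[20,0],[25,6],[26,0],[31,12],[43,0]]
[[17,5],[20,2],[25,6],[26,2],[30,0],[31,12],[43,0]]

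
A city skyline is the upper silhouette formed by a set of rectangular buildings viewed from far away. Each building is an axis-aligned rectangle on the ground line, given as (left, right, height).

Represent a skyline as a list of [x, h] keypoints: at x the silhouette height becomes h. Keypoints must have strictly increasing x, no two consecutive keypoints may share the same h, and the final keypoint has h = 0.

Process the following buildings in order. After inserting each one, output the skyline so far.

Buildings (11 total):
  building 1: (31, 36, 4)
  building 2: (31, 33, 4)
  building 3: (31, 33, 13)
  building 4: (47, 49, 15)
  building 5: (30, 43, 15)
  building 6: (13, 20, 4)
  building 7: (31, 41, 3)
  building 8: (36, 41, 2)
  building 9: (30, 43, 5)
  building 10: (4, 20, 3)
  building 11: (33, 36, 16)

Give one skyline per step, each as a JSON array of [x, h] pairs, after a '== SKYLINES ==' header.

== SKYLINES ==
[[31,4],[36,0]]
[[31,4],[36,0]]
[[31,13],[33,4],[36,0]]
[[31,13],[33,4],[36,0],[47,15],[49,0]]
[[30,15],[43,0],[47,15],[49,0]]
[[13,4],[20,0],[30,15],[43,0],[47,15],[49,0]]
[[13,4],[20,0],[30,15],[43,0],[47,15],[49,0]]
[[13,4],[20,0],[30,15],[43,0],[47,15],[49,0]]
[[13,4],[20,0],[30,15],[43,0],[47,15],[49,0]]
[[4,3],[13,4],[20,0],[30,15],[43,0],[47,15],[49,0]]
[[4,3],[13,4],[20,0],[30,15],[33,16],[36,15],[43,0],[47,15],[49,0]]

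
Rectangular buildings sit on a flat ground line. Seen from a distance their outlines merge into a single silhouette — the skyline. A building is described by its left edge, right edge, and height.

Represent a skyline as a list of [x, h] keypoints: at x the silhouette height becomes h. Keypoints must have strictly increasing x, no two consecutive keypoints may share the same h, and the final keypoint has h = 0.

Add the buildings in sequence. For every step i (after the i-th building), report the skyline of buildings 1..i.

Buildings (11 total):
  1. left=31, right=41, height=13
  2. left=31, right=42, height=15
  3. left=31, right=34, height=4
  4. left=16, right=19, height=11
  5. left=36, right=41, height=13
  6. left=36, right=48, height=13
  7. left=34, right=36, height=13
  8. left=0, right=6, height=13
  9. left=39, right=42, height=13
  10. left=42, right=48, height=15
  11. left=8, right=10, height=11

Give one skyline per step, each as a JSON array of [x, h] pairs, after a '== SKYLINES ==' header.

== SKYLINES ==
[[31,13],[41,0]]
[[31,15],[42,0]]
[[31,15],[42,0]]
[[16,11],[19,0],[31,15],[42,0]]
[[16,11],[19,0],[31,15],[42,0]]
[[16,11],[19,0],[31,15],[42,13],[48,0]]
[[16,11],[19,0],[31,15],[42,13],[48,0]]
[[0,13],[6,0],[16,11],[19,0],[31,15],[42,13],[48,0]]
[[0,13],[6,0],[16,11],[19,0],[31,15],[42,13],[48,0]]
[[0,13],[6,0],[16,11],[19,0],[31,15],[48,0]]
[[0,13],[6,0],[8,11],[10,0],[16,11],[19,0],[31,15],[48,0]]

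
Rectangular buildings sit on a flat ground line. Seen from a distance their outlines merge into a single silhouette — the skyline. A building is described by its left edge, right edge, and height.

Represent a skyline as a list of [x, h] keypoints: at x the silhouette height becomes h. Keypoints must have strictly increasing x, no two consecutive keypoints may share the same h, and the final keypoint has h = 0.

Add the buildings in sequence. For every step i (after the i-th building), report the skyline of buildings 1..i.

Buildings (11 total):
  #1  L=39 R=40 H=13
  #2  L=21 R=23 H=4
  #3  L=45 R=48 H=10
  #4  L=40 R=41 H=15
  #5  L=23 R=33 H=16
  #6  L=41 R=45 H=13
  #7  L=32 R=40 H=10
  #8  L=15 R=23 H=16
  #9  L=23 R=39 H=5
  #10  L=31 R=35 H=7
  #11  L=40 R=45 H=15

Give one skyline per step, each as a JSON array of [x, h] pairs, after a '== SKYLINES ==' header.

== SKYLINES ==
[[39,13],[40,0]]
[[21,4],[23,0],[39,13],[40,0]]
[[21,4],[23,0],[39,13],[40,0],[45,10],[48,0]]
[[21,4],[23,0],[39,13],[40,15],[41,0],[45,10],[48,0]]
[[21,4],[23,16],[33,0],[39,13],[40,15],[41,0],[45,10],[48,0]]
[[21,4],[23,16],[33,0],[39,13],[40,15],[41,13],[45,10],[48,0]]
[[21,4],[23,16],[33,10],[39,13],[40,15],[41,13],[45,10],[48,0]]
[[15,16],[33,10],[39,13],[40,15],[41,13],[45,10],[48,0]]
[[15,16],[33,10],[39,13],[40,15],[41,13],[45,10],[48,0]]
[[15,16],[33,10],[39,13],[40,15],[41,13],[45,10],[48,0]]
[[15,16],[33,10],[39,13],[40,15],[45,10],[48,0]]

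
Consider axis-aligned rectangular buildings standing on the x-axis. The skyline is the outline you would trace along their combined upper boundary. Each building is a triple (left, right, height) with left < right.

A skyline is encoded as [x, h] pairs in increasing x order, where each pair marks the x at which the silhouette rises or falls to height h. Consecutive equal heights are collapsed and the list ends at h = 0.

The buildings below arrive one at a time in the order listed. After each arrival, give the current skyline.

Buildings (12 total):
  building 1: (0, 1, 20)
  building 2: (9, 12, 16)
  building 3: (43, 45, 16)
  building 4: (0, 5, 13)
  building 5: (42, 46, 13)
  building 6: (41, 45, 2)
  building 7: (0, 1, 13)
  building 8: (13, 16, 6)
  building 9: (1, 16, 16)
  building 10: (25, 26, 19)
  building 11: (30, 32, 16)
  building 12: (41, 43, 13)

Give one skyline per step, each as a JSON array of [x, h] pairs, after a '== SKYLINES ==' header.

== SKYLINES ==
[[0,20],[1,0]]
[[0,20],[1,0],[9,16],[12,0]]
[[0,20],[1,0],[9,16],[12,0],[43,16],[45,0]]
[[0,20],[1,13],[5,0],[9,16],[12,0],[43,16],[45,0]]
[[0,20],[1,13],[5,0],[9,16],[12,0],[42,13],[43,16],[45,13],[46,0]]
[[0,20],[1,13],[5,0],[9,16],[12,0],[41,2],[42,13],[43,16],[45,13],[46,0]]
[[0,20],[1,13],[5,0],[9,16],[12,0],[41,2],[42,13],[43,16],[45,13],[46,0]]
[[0,20],[1,13],[5,0],[9,16],[12,0],[13,6],[16,0],[41,2],[42,13],[43,16],[45,13],[46,0]]
[[0,20],[1,16],[16,0],[41,2],[42,13],[43,16],[45,13],[46,0]]
[[0,20],[1,16],[16,0],[25,19],[26,0],[41,2],[42,13],[43,16],[45,13],[46,0]]
[[0,20],[1,16],[16,0],[25,19],[26,0],[30,16],[32,0],[41,2],[42,13],[43,16],[45,13],[46,0]]
[[0,20],[1,16],[16,0],[25,19],[26,0],[30,16],[32,0],[41,13],[43,16],[45,13],[46,0]]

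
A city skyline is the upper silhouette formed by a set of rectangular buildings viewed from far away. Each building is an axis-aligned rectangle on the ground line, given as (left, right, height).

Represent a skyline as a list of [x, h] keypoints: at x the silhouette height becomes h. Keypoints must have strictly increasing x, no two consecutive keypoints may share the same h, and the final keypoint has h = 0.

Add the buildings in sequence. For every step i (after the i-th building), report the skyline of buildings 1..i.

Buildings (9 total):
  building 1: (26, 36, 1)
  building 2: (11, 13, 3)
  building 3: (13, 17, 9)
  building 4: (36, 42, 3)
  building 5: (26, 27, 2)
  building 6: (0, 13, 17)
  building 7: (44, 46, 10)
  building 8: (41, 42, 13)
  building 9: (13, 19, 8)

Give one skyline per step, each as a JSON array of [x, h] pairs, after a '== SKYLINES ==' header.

== SKYLINES ==
[[26,1],[36,0]]
[[11,3],[13,0],[26,1],[36,0]]
[[11,3],[13,9],[17,0],[26,1],[36,0]]
[[11,3],[13,9],[17,0],[26,1],[36,3],[42,0]]
[[11,3],[13,9],[17,0],[26,2],[27,1],[36,3],[42,0]]
[[0,17],[13,9],[17,0],[26,2],[27,1],[36,3],[42,0]]
[[0,17],[13,9],[17,0],[26,2],[27,1],[36,3],[42,0],[44,10],[46,0]]
[[0,17],[13,9],[17,0],[26,2],[27,1],[36,3],[41,13],[42,0],[44,10],[46,0]]
[[0,17],[13,9],[17,8],[19,0],[26,2],[27,1],[36,3],[41,13],[42,0],[44,10],[46,0]]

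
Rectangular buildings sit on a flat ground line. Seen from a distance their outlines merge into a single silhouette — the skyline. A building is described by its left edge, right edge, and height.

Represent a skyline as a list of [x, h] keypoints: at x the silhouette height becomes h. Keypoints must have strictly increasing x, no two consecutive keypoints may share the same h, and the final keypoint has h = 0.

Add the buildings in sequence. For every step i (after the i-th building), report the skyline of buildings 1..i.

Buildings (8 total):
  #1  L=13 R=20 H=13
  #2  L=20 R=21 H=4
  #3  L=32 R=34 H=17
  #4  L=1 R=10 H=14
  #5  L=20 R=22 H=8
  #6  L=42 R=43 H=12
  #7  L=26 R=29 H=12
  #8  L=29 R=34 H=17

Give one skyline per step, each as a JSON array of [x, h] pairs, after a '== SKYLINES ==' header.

== SKYLINES ==
[[13,13],[20,0]]
[[13,13],[20,4],[21,0]]
[[13,13],[20,4],[21,0],[32,17],[34,0]]
[[1,14],[10,0],[13,13],[20,4],[21,0],[32,17],[34,0]]
[[1,14],[10,0],[13,13],[20,8],[22,0],[32,17],[34,0]]
[[1,14],[10,0],[13,13],[20,8],[22,0],[32,17],[34,0],[42,12],[43,0]]
[[1,14],[10,0],[13,13],[20,8],[22,0],[26,12],[29,0],[32,17],[34,0],[42,12],[43,0]]
[[1,14],[10,0],[13,13],[20,8],[22,0],[26,12],[29,17],[34,0],[42,12],[43,0]]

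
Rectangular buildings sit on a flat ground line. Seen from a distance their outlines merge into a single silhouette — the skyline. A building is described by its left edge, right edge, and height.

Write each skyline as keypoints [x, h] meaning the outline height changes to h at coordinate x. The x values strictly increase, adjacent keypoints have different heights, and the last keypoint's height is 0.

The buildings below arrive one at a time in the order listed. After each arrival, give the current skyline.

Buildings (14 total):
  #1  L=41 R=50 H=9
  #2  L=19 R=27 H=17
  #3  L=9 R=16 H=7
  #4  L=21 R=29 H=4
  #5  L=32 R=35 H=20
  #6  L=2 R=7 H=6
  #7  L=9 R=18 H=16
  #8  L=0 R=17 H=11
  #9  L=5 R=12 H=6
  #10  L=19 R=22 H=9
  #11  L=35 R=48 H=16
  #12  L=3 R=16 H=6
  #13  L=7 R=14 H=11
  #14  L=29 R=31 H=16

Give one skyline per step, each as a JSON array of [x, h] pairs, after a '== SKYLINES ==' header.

== SKYLINES ==
[[41,9],[50,0]]
[[19,17],[27,0],[41,9],[50,0]]
[[9,7],[16,0],[19,17],[27,0],[41,9],[50,0]]
[[9,7],[16,0],[19,17],[27,4],[29,0],[41,9],[50,0]]
[[9,7],[16,0],[19,17],[27,4],[29,0],[32,20],[35,0],[41,9],[50,0]]
[[2,6],[7,0],[9,7],[16,0],[19,17],[27,4],[29,0],[32,20],[35,0],[41,9],[50,0]]
[[2,6],[7,0],[9,16],[18,0],[19,17],[27,4],[29,0],[32,20],[35,0],[41,9],[50,0]]
[[0,11],[9,16],[18,0],[19,17],[27,4],[29,0],[32,20],[35,0],[41,9],[50,0]]
[[0,11],[9,16],[18,0],[19,17],[27,4],[29,0],[32,20],[35,0],[41,9],[50,0]]
[[0,11],[9,16],[18,0],[19,17],[27,4],[29,0],[32,20],[35,0],[41,9],[50,0]]
[[0,11],[9,16],[18,0],[19,17],[27,4],[29,0],[32,20],[35,16],[48,9],[50,0]]
[[0,11],[9,16],[18,0],[19,17],[27,4],[29,0],[32,20],[35,16],[48,9],[50,0]]
[[0,11],[9,16],[18,0],[19,17],[27,4],[29,0],[32,20],[35,16],[48,9],[50,0]]
[[0,11],[9,16],[18,0],[19,17],[27,4],[29,16],[31,0],[32,20],[35,16],[48,9],[50,0]]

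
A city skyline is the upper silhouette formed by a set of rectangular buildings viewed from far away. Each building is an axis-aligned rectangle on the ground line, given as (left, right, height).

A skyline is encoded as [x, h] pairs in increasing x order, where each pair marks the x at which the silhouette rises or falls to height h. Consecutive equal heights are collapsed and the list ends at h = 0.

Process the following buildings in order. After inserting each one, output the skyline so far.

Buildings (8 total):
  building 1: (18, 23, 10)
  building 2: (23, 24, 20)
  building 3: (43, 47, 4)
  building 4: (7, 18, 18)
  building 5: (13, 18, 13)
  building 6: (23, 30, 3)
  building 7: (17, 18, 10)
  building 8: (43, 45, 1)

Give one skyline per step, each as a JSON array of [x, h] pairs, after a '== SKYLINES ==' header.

== SKYLINES ==
[[18,10],[23,0]]
[[18,10],[23,20],[24,0]]
[[18,10],[23,20],[24,0],[43,4],[47,0]]
[[7,18],[18,10],[23,20],[24,0],[43,4],[47,0]]
[[7,18],[18,10],[23,20],[24,0],[43,4],[47,0]]
[[7,18],[18,10],[23,20],[24,3],[30,0],[43,4],[47,0]]
[[7,18],[18,10],[23,20],[24,3],[30,0],[43,4],[47,0]]
[[7,18],[18,10],[23,20],[24,3],[30,0],[43,4],[47,0]]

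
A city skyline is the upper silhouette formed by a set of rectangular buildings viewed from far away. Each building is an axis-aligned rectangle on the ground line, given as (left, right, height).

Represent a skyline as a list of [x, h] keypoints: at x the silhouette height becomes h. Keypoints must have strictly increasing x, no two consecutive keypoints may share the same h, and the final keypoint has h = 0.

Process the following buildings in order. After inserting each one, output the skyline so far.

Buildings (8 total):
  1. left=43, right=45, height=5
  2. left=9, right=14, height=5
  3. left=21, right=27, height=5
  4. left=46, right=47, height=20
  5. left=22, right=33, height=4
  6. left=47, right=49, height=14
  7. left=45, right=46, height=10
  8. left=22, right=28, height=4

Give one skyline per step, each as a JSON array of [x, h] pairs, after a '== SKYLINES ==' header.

== SKYLINES ==
[[43,5],[45,0]]
[[9,5],[14,0],[43,5],[45,0]]
[[9,5],[14,0],[21,5],[27,0],[43,5],[45,0]]
[[9,5],[14,0],[21,5],[27,0],[43,5],[45,0],[46,20],[47,0]]
[[9,5],[14,0],[21,5],[27,4],[33,0],[43,5],[45,0],[46,20],[47,0]]
[[9,5],[14,0],[21,5],[27,4],[33,0],[43,5],[45,0],[46,20],[47,14],[49,0]]
[[9,5],[14,0],[21,5],[27,4],[33,0],[43,5],[45,10],[46,20],[47,14],[49,0]]
[[9,5],[14,0],[21,5],[27,4],[33,0],[43,5],[45,10],[46,20],[47,14],[49,0]]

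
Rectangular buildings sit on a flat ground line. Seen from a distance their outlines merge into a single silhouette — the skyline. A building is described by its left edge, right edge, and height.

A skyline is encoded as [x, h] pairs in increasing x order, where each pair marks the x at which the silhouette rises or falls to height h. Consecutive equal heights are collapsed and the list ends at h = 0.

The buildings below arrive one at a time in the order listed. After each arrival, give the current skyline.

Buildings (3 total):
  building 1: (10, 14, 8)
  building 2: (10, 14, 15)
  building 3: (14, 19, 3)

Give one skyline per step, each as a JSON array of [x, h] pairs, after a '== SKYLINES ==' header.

== SKYLINES ==
[[10,8],[14,0]]
[[10,15],[14,0]]
[[10,15],[14,3],[19,0]]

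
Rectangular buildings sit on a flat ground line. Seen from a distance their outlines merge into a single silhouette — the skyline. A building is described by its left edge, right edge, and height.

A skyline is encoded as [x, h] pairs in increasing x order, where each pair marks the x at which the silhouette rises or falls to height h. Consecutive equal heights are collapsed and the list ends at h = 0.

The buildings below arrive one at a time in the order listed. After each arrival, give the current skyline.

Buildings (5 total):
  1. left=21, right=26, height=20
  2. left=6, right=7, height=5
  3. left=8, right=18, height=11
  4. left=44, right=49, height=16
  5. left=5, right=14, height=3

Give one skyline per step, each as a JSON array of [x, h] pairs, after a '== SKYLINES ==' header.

== SKYLINES ==
[[21,20],[26,0]]
[[6,5],[7,0],[21,20],[26,0]]
[[6,5],[7,0],[8,11],[18,0],[21,20],[26,0]]
[[6,5],[7,0],[8,11],[18,0],[21,20],[26,0],[44,16],[49,0]]
[[5,3],[6,5],[7,3],[8,11],[18,0],[21,20],[26,0],[44,16],[49,0]]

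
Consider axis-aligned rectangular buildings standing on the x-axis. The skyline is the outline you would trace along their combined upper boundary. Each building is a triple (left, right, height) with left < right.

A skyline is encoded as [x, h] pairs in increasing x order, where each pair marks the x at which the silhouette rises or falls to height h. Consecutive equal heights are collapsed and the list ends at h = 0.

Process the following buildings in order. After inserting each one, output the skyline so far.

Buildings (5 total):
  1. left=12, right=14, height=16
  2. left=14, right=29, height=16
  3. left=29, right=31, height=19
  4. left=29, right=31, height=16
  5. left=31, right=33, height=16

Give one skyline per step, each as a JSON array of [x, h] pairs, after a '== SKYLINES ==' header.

== SKYLINES ==
[[12,16],[14,0]]
[[12,16],[29,0]]
[[12,16],[29,19],[31,0]]
[[12,16],[29,19],[31,0]]
[[12,16],[29,19],[31,16],[33,0]]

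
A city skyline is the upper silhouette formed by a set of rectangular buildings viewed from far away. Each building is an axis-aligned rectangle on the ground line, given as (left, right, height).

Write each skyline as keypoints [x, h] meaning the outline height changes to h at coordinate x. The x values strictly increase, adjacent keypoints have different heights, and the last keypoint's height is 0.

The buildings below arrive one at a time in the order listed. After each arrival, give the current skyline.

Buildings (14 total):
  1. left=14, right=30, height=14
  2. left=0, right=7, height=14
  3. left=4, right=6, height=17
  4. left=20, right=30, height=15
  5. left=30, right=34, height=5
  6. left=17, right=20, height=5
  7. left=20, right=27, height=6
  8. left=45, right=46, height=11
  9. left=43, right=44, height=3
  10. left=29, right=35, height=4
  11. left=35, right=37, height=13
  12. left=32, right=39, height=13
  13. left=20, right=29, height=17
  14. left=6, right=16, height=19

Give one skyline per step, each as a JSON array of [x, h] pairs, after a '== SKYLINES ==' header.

== SKYLINES ==
[[14,14],[30,0]]
[[0,14],[7,0],[14,14],[30,0]]
[[0,14],[4,17],[6,14],[7,0],[14,14],[30,0]]
[[0,14],[4,17],[6,14],[7,0],[14,14],[20,15],[30,0]]
[[0,14],[4,17],[6,14],[7,0],[14,14],[20,15],[30,5],[34,0]]
[[0,14],[4,17],[6,14],[7,0],[14,14],[20,15],[30,5],[34,0]]
[[0,14],[4,17],[6,14],[7,0],[14,14],[20,15],[30,5],[34,0]]
[[0,14],[4,17],[6,14],[7,0],[14,14],[20,15],[30,5],[34,0],[45,11],[46,0]]
[[0,14],[4,17],[6,14],[7,0],[14,14],[20,15],[30,5],[34,0],[43,3],[44,0],[45,11],[46,0]]
[[0,14],[4,17],[6,14],[7,0],[14,14],[20,15],[30,5],[34,4],[35,0],[43,3],[44,0],[45,11],[46,0]]
[[0,14],[4,17],[6,14],[7,0],[14,14],[20,15],[30,5],[34,4],[35,13],[37,0],[43,3],[44,0],[45,11],[46,0]]
[[0,14],[4,17],[6,14],[7,0],[14,14],[20,15],[30,5],[32,13],[39,0],[43,3],[44,0],[45,11],[46,0]]
[[0,14],[4,17],[6,14],[7,0],[14,14],[20,17],[29,15],[30,5],[32,13],[39,0],[43,3],[44,0],[45,11],[46,0]]
[[0,14],[4,17],[6,19],[16,14],[20,17],[29,15],[30,5],[32,13],[39,0],[43,3],[44,0],[45,11],[46,0]]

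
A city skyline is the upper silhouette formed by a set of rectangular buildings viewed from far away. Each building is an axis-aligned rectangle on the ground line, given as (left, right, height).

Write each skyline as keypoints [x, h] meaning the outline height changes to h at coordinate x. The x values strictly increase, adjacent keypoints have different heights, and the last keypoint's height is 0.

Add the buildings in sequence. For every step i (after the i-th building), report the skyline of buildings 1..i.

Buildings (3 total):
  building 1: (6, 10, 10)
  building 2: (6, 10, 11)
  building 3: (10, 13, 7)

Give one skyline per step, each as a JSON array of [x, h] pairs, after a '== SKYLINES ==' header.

== SKYLINES ==
[[6,10],[10,0]]
[[6,11],[10,0]]
[[6,11],[10,7],[13,0]]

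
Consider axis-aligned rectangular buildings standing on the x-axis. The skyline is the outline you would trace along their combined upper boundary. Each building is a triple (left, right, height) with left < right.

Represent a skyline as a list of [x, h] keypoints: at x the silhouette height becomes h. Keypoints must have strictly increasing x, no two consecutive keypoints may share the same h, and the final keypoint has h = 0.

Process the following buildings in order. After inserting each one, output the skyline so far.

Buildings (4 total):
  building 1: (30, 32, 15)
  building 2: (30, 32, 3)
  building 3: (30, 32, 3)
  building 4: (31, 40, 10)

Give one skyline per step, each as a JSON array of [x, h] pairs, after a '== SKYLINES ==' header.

== SKYLINES ==
[[30,15],[32,0]]
[[30,15],[32,0]]
[[30,15],[32,0]]
[[30,15],[32,10],[40,0]]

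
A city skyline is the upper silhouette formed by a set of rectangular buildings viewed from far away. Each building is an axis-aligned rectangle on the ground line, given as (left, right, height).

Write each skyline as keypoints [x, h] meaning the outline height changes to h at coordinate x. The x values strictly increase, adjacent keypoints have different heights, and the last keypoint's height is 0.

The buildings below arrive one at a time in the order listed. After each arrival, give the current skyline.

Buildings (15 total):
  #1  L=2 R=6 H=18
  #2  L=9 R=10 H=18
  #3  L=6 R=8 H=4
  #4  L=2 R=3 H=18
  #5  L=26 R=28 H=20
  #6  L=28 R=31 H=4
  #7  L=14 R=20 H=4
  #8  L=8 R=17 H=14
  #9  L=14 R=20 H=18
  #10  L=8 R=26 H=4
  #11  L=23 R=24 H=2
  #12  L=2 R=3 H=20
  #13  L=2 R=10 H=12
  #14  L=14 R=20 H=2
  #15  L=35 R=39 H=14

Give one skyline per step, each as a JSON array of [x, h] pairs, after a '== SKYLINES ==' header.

== SKYLINES ==
[[2,18],[6,0]]
[[2,18],[6,0],[9,18],[10,0]]
[[2,18],[6,4],[8,0],[9,18],[10,0]]
[[2,18],[6,4],[8,0],[9,18],[10,0]]
[[2,18],[6,4],[8,0],[9,18],[10,0],[26,20],[28,0]]
[[2,18],[6,4],[8,0],[9,18],[10,0],[26,20],[28,4],[31,0]]
[[2,18],[6,4],[8,0],[9,18],[10,0],[14,4],[20,0],[26,20],[28,4],[31,0]]
[[2,18],[6,4],[8,14],[9,18],[10,14],[17,4],[20,0],[26,20],[28,4],[31,0]]
[[2,18],[6,4],[8,14],[9,18],[10,14],[14,18],[20,0],[26,20],[28,4],[31,0]]
[[2,18],[6,4],[8,14],[9,18],[10,14],[14,18],[20,4],[26,20],[28,4],[31,0]]
[[2,18],[6,4],[8,14],[9,18],[10,14],[14,18],[20,4],[26,20],[28,4],[31,0]]
[[2,20],[3,18],[6,4],[8,14],[9,18],[10,14],[14,18],[20,4],[26,20],[28,4],[31,0]]
[[2,20],[3,18],[6,12],[8,14],[9,18],[10,14],[14,18],[20,4],[26,20],[28,4],[31,0]]
[[2,20],[3,18],[6,12],[8,14],[9,18],[10,14],[14,18],[20,4],[26,20],[28,4],[31,0]]
[[2,20],[3,18],[6,12],[8,14],[9,18],[10,14],[14,18],[20,4],[26,20],[28,4],[31,0],[35,14],[39,0]]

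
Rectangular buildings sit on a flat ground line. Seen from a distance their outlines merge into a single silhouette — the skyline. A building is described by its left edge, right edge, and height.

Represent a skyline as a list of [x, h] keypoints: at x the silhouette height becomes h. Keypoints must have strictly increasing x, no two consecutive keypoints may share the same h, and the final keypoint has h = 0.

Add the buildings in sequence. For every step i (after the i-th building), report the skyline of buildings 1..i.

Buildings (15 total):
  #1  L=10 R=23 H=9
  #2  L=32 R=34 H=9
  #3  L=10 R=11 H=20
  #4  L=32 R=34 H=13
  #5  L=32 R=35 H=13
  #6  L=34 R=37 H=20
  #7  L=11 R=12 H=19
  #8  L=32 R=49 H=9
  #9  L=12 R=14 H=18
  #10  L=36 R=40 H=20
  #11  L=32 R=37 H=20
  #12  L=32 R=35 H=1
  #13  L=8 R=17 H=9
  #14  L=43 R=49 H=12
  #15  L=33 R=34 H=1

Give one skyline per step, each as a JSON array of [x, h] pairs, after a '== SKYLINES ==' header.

== SKYLINES ==
[[10,9],[23,0]]
[[10,9],[23,0],[32,9],[34,0]]
[[10,20],[11,9],[23,0],[32,9],[34,0]]
[[10,20],[11,9],[23,0],[32,13],[34,0]]
[[10,20],[11,9],[23,0],[32,13],[35,0]]
[[10,20],[11,9],[23,0],[32,13],[34,20],[37,0]]
[[10,20],[11,19],[12,9],[23,0],[32,13],[34,20],[37,0]]
[[10,20],[11,19],[12,9],[23,0],[32,13],[34,20],[37,9],[49,0]]
[[10,20],[11,19],[12,18],[14,9],[23,0],[32,13],[34,20],[37,9],[49,0]]
[[10,20],[11,19],[12,18],[14,9],[23,0],[32,13],[34,20],[40,9],[49,0]]
[[10,20],[11,19],[12,18],[14,9],[23,0],[32,20],[40,9],[49,0]]
[[10,20],[11,19],[12,18],[14,9],[23,0],[32,20],[40,9],[49,0]]
[[8,9],[10,20],[11,19],[12,18],[14,9],[23,0],[32,20],[40,9],[49,0]]
[[8,9],[10,20],[11,19],[12,18],[14,9],[23,0],[32,20],[40,9],[43,12],[49,0]]
[[8,9],[10,20],[11,19],[12,18],[14,9],[23,0],[32,20],[40,9],[43,12],[49,0]]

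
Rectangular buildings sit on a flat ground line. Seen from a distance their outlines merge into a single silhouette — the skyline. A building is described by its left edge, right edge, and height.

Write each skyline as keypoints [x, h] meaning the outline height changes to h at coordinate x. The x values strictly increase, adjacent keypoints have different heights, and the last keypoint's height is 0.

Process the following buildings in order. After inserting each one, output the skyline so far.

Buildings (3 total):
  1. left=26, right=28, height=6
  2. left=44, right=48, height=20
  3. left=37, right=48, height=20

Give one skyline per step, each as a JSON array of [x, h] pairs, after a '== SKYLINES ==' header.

== SKYLINES ==
[[26,6],[28,0]]
[[26,6],[28,0],[44,20],[48,0]]
[[26,6],[28,0],[37,20],[48,0]]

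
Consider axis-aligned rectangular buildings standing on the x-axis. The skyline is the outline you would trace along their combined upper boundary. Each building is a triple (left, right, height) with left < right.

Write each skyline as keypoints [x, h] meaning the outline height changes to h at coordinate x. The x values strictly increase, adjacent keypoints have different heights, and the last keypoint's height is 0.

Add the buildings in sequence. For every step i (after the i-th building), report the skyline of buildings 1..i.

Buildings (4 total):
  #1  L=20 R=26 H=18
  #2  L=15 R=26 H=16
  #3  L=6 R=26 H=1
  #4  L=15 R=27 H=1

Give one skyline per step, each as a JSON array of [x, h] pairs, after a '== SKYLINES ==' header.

== SKYLINES ==
[[20,18],[26,0]]
[[15,16],[20,18],[26,0]]
[[6,1],[15,16],[20,18],[26,0]]
[[6,1],[15,16],[20,18],[26,1],[27,0]]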